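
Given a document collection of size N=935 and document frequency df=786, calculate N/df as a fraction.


IDF ratio = N / df
= 935 / 786
= 935/786

935/786


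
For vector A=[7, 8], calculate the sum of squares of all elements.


|A|^2 = sum of squared components
A[0]^2 = 7^2 = 49
A[1]^2 = 8^2 = 64
Sum = 49 + 64 = 113

113


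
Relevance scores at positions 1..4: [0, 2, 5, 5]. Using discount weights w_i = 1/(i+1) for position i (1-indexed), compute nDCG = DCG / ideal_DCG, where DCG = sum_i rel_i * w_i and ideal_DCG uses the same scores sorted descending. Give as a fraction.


Position discount weights w_i = 1/(i+1) for i=1..4:
Weights = [1/2, 1/3, 1/4, 1/5]
Actual relevance: [0, 2, 5, 5]
DCG = 0/2 + 2/3 + 5/4 + 5/5 = 35/12
Ideal relevance (sorted desc): [5, 5, 2, 0]
Ideal DCG = 5/2 + 5/3 + 2/4 + 0/5 = 14/3
nDCG = DCG / ideal_DCG = 35/12 / 14/3 = 5/8

5/8


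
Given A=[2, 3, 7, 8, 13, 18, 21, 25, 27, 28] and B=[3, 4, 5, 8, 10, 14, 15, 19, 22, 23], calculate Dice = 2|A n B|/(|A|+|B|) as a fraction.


A intersect B = [3, 8]
|A intersect B| = 2
|A| = 10, |B| = 10
Dice = 2*2 / (10+10)
= 4 / 20 = 1/5

1/5


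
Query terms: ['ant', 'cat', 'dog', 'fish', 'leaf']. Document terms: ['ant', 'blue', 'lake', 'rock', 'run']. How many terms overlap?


Query terms: ['ant', 'cat', 'dog', 'fish', 'leaf']
Document terms: ['ant', 'blue', 'lake', 'rock', 'run']
Common terms: ['ant']
Overlap count = 1

1


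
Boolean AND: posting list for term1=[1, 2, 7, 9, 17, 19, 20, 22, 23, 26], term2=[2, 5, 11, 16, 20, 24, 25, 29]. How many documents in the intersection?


Boolean AND: find intersection of posting lists
term1 docs: [1, 2, 7, 9, 17, 19, 20, 22, 23, 26]
term2 docs: [2, 5, 11, 16, 20, 24, 25, 29]
Intersection: [2, 20]
|intersection| = 2

2


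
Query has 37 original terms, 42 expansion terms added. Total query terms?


Original terms: 37
Expansion terms: 42
Total = 37 + 42 = 79

79


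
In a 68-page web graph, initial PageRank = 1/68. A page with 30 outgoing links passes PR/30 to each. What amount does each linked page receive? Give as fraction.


Initial PR = 1/68 = 1/68
Outlinks = 30
Contribution per link = PR / outlinks
= 1/68 / 30
= 1/2040

1/2040


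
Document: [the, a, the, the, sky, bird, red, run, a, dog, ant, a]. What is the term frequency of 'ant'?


Document has 12 words
Scanning for 'ant':
Found at positions: [10]
Count = 1

1


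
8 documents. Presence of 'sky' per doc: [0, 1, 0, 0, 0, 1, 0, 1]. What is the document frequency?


Checking each document for 'sky':
Doc 1: absent
Doc 2: present
Doc 3: absent
Doc 4: absent
Doc 5: absent
Doc 6: present
Doc 7: absent
Doc 8: present
df = sum of presences = 0 + 1 + 0 + 0 + 0 + 1 + 0 + 1 = 3

3


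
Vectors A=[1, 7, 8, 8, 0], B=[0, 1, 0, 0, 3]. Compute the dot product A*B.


Dot product = sum of element-wise products
A[0]*B[0] = 1*0 = 0
A[1]*B[1] = 7*1 = 7
A[2]*B[2] = 8*0 = 0
A[3]*B[3] = 8*0 = 0
A[4]*B[4] = 0*3 = 0
Sum = 0 + 7 + 0 + 0 + 0 = 7

7


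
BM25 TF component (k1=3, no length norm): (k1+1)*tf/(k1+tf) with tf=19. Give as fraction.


BM25 TF component = (k1+1)*tf / (k1+tf)
k1 = 3, tf = 19
Numerator = (3+1)*19 = 76
Denominator = 3 + 19 = 22
= 76/22 = 38/11

38/11


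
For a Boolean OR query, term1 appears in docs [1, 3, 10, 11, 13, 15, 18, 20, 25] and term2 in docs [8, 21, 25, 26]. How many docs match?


Boolean OR: find union of posting lists
term1 docs: [1, 3, 10, 11, 13, 15, 18, 20, 25]
term2 docs: [8, 21, 25, 26]
Union: [1, 3, 8, 10, 11, 13, 15, 18, 20, 21, 25, 26]
|union| = 12

12


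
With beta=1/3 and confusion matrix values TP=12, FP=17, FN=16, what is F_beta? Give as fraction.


P = TP/(TP+FP) = 12/29 = 12/29
R = TP/(TP+FN) = 12/28 = 3/7
beta^2 = 1/3^2 = 1/9
(1 + beta^2) = 10/9
Numerator = (1+beta^2)*P*R = 40/203
Denominator = beta^2*P + R = 4/87 + 3/7 = 289/609
F_beta = 120/289

120/289


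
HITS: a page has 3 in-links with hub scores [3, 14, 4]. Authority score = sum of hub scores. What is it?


Authority = sum of hub scores of in-linkers
In-link 1: hub score = 3
In-link 2: hub score = 14
In-link 3: hub score = 4
Authority = 3 + 14 + 4 = 21

21


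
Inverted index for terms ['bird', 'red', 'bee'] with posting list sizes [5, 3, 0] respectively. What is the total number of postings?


Summing posting list sizes:
'bird': 5 postings
'red': 3 postings
'bee': 0 postings
Total = 5 + 3 + 0 = 8

8


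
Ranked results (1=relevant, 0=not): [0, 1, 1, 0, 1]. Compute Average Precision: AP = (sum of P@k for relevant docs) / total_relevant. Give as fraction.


Computing P@k for each relevant position:
Position 1: not relevant
Position 2: relevant, P@2 = 1/2 = 1/2
Position 3: relevant, P@3 = 2/3 = 2/3
Position 4: not relevant
Position 5: relevant, P@5 = 3/5 = 3/5
Sum of P@k = 1/2 + 2/3 + 3/5 = 53/30
AP = 53/30 / 3 = 53/90

53/90


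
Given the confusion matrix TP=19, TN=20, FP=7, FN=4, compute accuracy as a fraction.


Accuracy = (TP + TN) / (TP + TN + FP + FN)
TP + TN = 19 + 20 = 39
Total = 19 + 20 + 7 + 4 = 50
Accuracy = 39 / 50 = 39/50

39/50


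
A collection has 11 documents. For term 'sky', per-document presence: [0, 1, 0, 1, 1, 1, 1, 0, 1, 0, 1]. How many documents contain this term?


Checking each document for 'sky':
Doc 1: absent
Doc 2: present
Doc 3: absent
Doc 4: present
Doc 5: present
Doc 6: present
Doc 7: present
Doc 8: absent
Doc 9: present
Doc 10: absent
Doc 11: present
df = sum of presences = 0 + 1 + 0 + 1 + 1 + 1 + 1 + 0 + 1 + 0 + 1 = 7

7


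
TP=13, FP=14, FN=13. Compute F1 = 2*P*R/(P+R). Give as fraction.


F1 = 2 * P * R / (P + R)
P = TP/(TP+FP) = 13/27 = 13/27
R = TP/(TP+FN) = 13/26 = 1/2
2 * P * R = 2 * 13/27 * 1/2 = 13/27
P + R = 13/27 + 1/2 = 53/54
F1 = 13/27 / 53/54 = 26/53

26/53


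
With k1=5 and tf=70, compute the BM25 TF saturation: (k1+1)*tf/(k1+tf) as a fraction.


BM25 TF component = (k1+1)*tf / (k1+tf)
k1 = 5, tf = 70
Numerator = (5+1)*70 = 420
Denominator = 5 + 70 = 75
= 420/75 = 28/5

28/5


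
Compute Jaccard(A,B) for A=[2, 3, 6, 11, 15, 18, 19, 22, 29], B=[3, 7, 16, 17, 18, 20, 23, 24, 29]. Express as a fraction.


A intersect B = [3, 18, 29]
|A intersect B| = 3
A union B = [2, 3, 6, 7, 11, 15, 16, 17, 18, 19, 20, 22, 23, 24, 29]
|A union B| = 15
Jaccard = 3/15 = 1/5

1/5


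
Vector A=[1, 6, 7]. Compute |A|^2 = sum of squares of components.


|A|^2 = sum of squared components
A[0]^2 = 1^2 = 1
A[1]^2 = 6^2 = 36
A[2]^2 = 7^2 = 49
Sum = 1 + 36 + 49 = 86

86


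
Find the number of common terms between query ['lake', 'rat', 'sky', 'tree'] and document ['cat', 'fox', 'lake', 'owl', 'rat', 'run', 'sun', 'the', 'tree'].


Query terms: ['lake', 'rat', 'sky', 'tree']
Document terms: ['cat', 'fox', 'lake', 'owl', 'rat', 'run', 'sun', 'the', 'tree']
Common terms: ['lake', 'rat', 'tree']
Overlap count = 3

3


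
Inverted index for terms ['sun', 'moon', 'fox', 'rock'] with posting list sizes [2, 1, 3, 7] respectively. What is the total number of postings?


Summing posting list sizes:
'sun': 2 postings
'moon': 1 postings
'fox': 3 postings
'rock': 7 postings
Total = 2 + 1 + 3 + 7 = 13

13


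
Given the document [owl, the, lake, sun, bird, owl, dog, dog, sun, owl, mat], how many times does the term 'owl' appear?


Document has 11 words
Scanning for 'owl':
Found at positions: [0, 5, 9]
Count = 3

3


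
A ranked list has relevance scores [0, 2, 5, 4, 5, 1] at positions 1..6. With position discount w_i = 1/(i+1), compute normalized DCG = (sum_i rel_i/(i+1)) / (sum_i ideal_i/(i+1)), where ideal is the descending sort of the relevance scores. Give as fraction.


Position discount weights w_i = 1/(i+1) for i=1..6:
Weights = [1/2, 1/3, 1/4, 1/5, 1/6, 1/7]
Actual relevance: [0, 2, 5, 4, 5, 1]
DCG = 0/2 + 2/3 + 5/4 + 4/5 + 5/6 + 1/7 = 517/140
Ideal relevance (sorted desc): [5, 5, 4, 2, 1, 0]
Ideal DCG = 5/2 + 5/3 + 4/4 + 2/5 + 1/6 + 0/7 = 86/15
nDCG = DCG / ideal_DCG = 517/140 / 86/15 = 1551/2408

1551/2408


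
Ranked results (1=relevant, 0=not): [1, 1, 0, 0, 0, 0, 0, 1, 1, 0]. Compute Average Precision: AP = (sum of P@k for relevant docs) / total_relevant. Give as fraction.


Computing P@k for each relevant position:
Position 1: relevant, P@1 = 1/1 = 1
Position 2: relevant, P@2 = 2/2 = 1
Position 3: not relevant
Position 4: not relevant
Position 5: not relevant
Position 6: not relevant
Position 7: not relevant
Position 8: relevant, P@8 = 3/8 = 3/8
Position 9: relevant, P@9 = 4/9 = 4/9
Position 10: not relevant
Sum of P@k = 1 + 1 + 3/8 + 4/9 = 203/72
AP = 203/72 / 4 = 203/288

203/288


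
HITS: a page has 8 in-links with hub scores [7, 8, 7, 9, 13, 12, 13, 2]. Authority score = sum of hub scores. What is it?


Authority = sum of hub scores of in-linkers
In-link 1: hub score = 7
In-link 2: hub score = 8
In-link 3: hub score = 7
In-link 4: hub score = 9
In-link 5: hub score = 13
In-link 6: hub score = 12
In-link 7: hub score = 13
In-link 8: hub score = 2
Authority = 7 + 8 + 7 + 9 + 13 + 12 + 13 + 2 = 71

71


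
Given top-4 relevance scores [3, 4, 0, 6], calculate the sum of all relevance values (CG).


Cumulative Gain = sum of relevance scores
Position 1: rel=3, running sum=3
Position 2: rel=4, running sum=7
Position 3: rel=0, running sum=7
Position 4: rel=6, running sum=13
CG = 13

13


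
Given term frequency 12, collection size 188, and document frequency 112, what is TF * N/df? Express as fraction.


TF * (N/df)
= 12 * (188/112)
= 12 * 47/28
= 141/7

141/7


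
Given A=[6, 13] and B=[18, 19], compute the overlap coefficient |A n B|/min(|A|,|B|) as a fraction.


A intersect B = []
|A intersect B| = 0
min(|A|, |B|) = min(2, 2) = 2
Overlap = 0 / 2 = 0

0


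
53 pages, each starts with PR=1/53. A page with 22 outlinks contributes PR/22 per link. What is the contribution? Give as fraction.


Initial PR = 1/53 = 1/53
Outlinks = 22
Contribution per link = PR / outlinks
= 1/53 / 22
= 1/1166

1/1166


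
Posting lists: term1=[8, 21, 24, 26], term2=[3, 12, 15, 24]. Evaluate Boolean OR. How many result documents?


Boolean OR: find union of posting lists
term1 docs: [8, 21, 24, 26]
term2 docs: [3, 12, 15, 24]
Union: [3, 8, 12, 15, 21, 24, 26]
|union| = 7

7


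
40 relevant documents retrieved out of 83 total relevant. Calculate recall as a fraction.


Recall = retrieved_relevant / total_relevant
= 40 / 83
= 40 / (40 + 43)
= 40/83

40/83


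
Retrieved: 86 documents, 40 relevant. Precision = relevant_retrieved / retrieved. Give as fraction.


Precision = relevant_retrieved / total_retrieved
= 40 / 86
= 40 / (40 + 46)
= 20/43

20/43


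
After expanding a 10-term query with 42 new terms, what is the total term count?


Original terms: 10
Expansion terms: 42
Total = 10 + 42 = 52

52


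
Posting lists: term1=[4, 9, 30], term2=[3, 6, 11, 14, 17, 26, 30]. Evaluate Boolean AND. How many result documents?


Boolean AND: find intersection of posting lists
term1 docs: [4, 9, 30]
term2 docs: [3, 6, 11, 14, 17, 26, 30]
Intersection: [30]
|intersection| = 1

1


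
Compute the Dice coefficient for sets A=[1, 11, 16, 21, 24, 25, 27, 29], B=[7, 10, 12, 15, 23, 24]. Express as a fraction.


A intersect B = [24]
|A intersect B| = 1
|A| = 8, |B| = 6
Dice = 2*1 / (8+6)
= 2 / 14 = 1/7

1/7


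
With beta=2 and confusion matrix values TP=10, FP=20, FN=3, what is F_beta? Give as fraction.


P = TP/(TP+FP) = 10/30 = 1/3
R = TP/(TP+FN) = 10/13 = 10/13
beta^2 = 2^2 = 4
(1 + beta^2) = 5
Numerator = (1+beta^2)*P*R = 50/39
Denominator = beta^2*P + R = 4/3 + 10/13 = 82/39
F_beta = 25/41

25/41


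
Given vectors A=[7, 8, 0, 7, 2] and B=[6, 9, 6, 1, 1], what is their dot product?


Dot product = sum of element-wise products
A[0]*B[0] = 7*6 = 42
A[1]*B[1] = 8*9 = 72
A[2]*B[2] = 0*6 = 0
A[3]*B[3] = 7*1 = 7
A[4]*B[4] = 2*1 = 2
Sum = 42 + 72 + 0 + 7 + 2 = 123

123


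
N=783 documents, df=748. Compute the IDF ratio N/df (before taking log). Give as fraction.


IDF ratio = N / df
= 783 / 748
= 783/748

783/748


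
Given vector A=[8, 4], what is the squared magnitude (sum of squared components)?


|A|^2 = sum of squared components
A[0]^2 = 8^2 = 64
A[1]^2 = 4^2 = 16
Sum = 64 + 16 = 80

80


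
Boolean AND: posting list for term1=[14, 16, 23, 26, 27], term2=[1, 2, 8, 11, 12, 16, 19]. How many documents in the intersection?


Boolean AND: find intersection of posting lists
term1 docs: [14, 16, 23, 26, 27]
term2 docs: [1, 2, 8, 11, 12, 16, 19]
Intersection: [16]
|intersection| = 1

1


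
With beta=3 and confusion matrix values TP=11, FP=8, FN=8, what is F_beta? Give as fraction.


P = TP/(TP+FP) = 11/19 = 11/19
R = TP/(TP+FN) = 11/19 = 11/19
beta^2 = 3^2 = 9
(1 + beta^2) = 10
Numerator = (1+beta^2)*P*R = 1210/361
Denominator = beta^2*P + R = 99/19 + 11/19 = 110/19
F_beta = 11/19

11/19


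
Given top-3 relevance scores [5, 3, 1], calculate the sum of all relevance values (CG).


Cumulative Gain = sum of relevance scores
Position 1: rel=5, running sum=5
Position 2: rel=3, running sum=8
Position 3: rel=1, running sum=9
CG = 9

9


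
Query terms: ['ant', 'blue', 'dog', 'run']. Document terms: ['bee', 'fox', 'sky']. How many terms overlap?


Query terms: ['ant', 'blue', 'dog', 'run']
Document terms: ['bee', 'fox', 'sky']
Common terms: []
Overlap count = 0

0


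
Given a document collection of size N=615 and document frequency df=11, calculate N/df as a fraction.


IDF ratio = N / df
= 615 / 11
= 615/11

615/11


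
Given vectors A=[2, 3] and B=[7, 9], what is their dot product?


Dot product = sum of element-wise products
A[0]*B[0] = 2*7 = 14
A[1]*B[1] = 3*9 = 27
Sum = 14 + 27 = 41

41


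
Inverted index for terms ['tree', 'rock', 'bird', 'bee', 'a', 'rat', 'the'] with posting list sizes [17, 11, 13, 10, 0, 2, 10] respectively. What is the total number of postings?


Summing posting list sizes:
'tree': 17 postings
'rock': 11 postings
'bird': 13 postings
'bee': 10 postings
'a': 0 postings
'rat': 2 postings
'the': 10 postings
Total = 17 + 11 + 13 + 10 + 0 + 2 + 10 = 63

63


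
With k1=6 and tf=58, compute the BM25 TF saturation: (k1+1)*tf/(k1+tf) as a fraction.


BM25 TF component = (k1+1)*tf / (k1+tf)
k1 = 6, tf = 58
Numerator = (6+1)*58 = 406
Denominator = 6 + 58 = 64
= 406/64 = 203/32

203/32


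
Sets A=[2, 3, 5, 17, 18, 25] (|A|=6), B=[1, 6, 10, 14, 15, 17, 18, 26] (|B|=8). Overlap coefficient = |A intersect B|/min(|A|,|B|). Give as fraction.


A intersect B = [17, 18]
|A intersect B| = 2
min(|A|, |B|) = min(6, 8) = 6
Overlap = 2 / 6 = 1/3

1/3


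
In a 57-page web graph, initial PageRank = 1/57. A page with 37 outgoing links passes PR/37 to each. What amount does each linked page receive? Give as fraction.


Initial PR = 1/57 = 1/57
Outlinks = 37
Contribution per link = PR / outlinks
= 1/57 / 37
= 1/2109

1/2109


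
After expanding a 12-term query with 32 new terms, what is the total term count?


Original terms: 12
Expansion terms: 32
Total = 12 + 32 = 44

44


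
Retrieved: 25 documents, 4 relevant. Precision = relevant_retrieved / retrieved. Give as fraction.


Precision = relevant_retrieved / total_retrieved
= 4 / 25
= 4 / (4 + 21)
= 4/25

4/25


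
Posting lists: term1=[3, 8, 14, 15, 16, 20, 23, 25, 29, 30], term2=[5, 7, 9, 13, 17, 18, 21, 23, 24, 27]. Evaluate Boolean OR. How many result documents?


Boolean OR: find union of posting lists
term1 docs: [3, 8, 14, 15, 16, 20, 23, 25, 29, 30]
term2 docs: [5, 7, 9, 13, 17, 18, 21, 23, 24, 27]
Union: [3, 5, 7, 8, 9, 13, 14, 15, 16, 17, 18, 20, 21, 23, 24, 25, 27, 29, 30]
|union| = 19

19


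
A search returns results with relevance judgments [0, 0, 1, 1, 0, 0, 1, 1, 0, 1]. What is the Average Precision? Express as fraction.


Computing P@k for each relevant position:
Position 1: not relevant
Position 2: not relevant
Position 3: relevant, P@3 = 1/3 = 1/3
Position 4: relevant, P@4 = 2/4 = 1/2
Position 5: not relevant
Position 6: not relevant
Position 7: relevant, P@7 = 3/7 = 3/7
Position 8: relevant, P@8 = 4/8 = 1/2
Position 9: not relevant
Position 10: relevant, P@10 = 5/10 = 1/2
Sum of P@k = 1/3 + 1/2 + 3/7 + 1/2 + 1/2 = 95/42
AP = 95/42 / 5 = 19/42

19/42


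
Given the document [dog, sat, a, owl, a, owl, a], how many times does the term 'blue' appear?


Document has 7 words
Scanning for 'blue':
Term not found in document
Count = 0

0


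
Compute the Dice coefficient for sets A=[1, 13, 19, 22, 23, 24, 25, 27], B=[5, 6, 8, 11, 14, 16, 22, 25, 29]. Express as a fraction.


A intersect B = [22, 25]
|A intersect B| = 2
|A| = 8, |B| = 9
Dice = 2*2 / (8+9)
= 4 / 17 = 4/17

4/17


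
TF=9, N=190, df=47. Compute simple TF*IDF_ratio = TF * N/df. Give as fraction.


TF * (N/df)
= 9 * (190/47)
= 9 * 190/47
= 1710/47

1710/47


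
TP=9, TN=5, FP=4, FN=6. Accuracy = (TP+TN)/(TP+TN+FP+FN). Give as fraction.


Accuracy = (TP + TN) / (TP + TN + FP + FN)
TP + TN = 9 + 5 = 14
Total = 9 + 5 + 4 + 6 = 24
Accuracy = 14 / 24 = 7/12

7/12


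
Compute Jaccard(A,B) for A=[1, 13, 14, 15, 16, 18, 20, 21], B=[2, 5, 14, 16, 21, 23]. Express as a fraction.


A intersect B = [14, 16, 21]
|A intersect B| = 3
A union B = [1, 2, 5, 13, 14, 15, 16, 18, 20, 21, 23]
|A union B| = 11
Jaccard = 3/11 = 3/11

3/11


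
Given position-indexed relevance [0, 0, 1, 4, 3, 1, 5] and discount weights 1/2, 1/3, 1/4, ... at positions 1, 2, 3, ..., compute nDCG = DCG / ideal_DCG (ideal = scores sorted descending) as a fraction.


Position discount weights w_i = 1/(i+1) for i=1..7:
Weights = [1/2, 1/3, 1/4, 1/5, 1/6, 1/7, 1/8]
Actual relevance: [0, 0, 1, 4, 3, 1, 5]
DCG = 0/2 + 0/3 + 1/4 + 4/5 + 3/6 + 1/7 + 5/8 = 649/280
Ideal relevance (sorted desc): [5, 4, 3, 1, 1, 0, 0]
Ideal DCG = 5/2 + 4/3 + 3/4 + 1/5 + 1/6 + 0/7 + 0/8 = 99/20
nDCG = DCG / ideal_DCG = 649/280 / 99/20 = 59/126

59/126


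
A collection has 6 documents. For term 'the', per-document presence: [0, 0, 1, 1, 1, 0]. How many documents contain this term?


Checking each document for 'the':
Doc 1: absent
Doc 2: absent
Doc 3: present
Doc 4: present
Doc 5: present
Doc 6: absent
df = sum of presences = 0 + 0 + 1 + 1 + 1 + 0 = 3

3


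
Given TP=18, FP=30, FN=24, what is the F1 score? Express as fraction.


F1 = 2 * P * R / (P + R)
P = TP/(TP+FP) = 18/48 = 3/8
R = TP/(TP+FN) = 18/42 = 3/7
2 * P * R = 2 * 3/8 * 3/7 = 9/28
P + R = 3/8 + 3/7 = 45/56
F1 = 9/28 / 45/56 = 2/5

2/5


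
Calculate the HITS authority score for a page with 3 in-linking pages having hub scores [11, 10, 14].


Authority = sum of hub scores of in-linkers
In-link 1: hub score = 11
In-link 2: hub score = 10
In-link 3: hub score = 14
Authority = 11 + 10 + 14 = 35

35


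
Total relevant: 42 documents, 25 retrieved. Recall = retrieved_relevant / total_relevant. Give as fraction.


Recall = retrieved_relevant / total_relevant
= 25 / 42
= 25 / (25 + 17)
= 25/42

25/42


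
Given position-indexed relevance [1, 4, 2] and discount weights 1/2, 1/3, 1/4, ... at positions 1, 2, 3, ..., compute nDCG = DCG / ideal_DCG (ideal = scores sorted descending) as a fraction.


Position discount weights w_i = 1/(i+1) for i=1..3:
Weights = [1/2, 1/3, 1/4]
Actual relevance: [1, 4, 2]
DCG = 1/2 + 4/3 + 2/4 = 7/3
Ideal relevance (sorted desc): [4, 2, 1]
Ideal DCG = 4/2 + 2/3 + 1/4 = 35/12
nDCG = DCG / ideal_DCG = 7/3 / 35/12 = 4/5

4/5


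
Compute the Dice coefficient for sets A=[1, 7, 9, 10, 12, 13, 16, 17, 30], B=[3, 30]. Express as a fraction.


A intersect B = [30]
|A intersect B| = 1
|A| = 9, |B| = 2
Dice = 2*1 / (9+2)
= 2 / 11 = 2/11

2/11


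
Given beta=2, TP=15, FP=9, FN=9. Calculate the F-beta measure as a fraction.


P = TP/(TP+FP) = 15/24 = 5/8
R = TP/(TP+FN) = 15/24 = 5/8
beta^2 = 2^2 = 4
(1 + beta^2) = 5
Numerator = (1+beta^2)*P*R = 125/64
Denominator = beta^2*P + R = 5/2 + 5/8 = 25/8
F_beta = 5/8

5/8


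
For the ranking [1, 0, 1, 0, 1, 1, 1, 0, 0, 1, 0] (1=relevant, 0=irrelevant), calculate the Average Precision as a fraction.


Computing P@k for each relevant position:
Position 1: relevant, P@1 = 1/1 = 1
Position 2: not relevant
Position 3: relevant, P@3 = 2/3 = 2/3
Position 4: not relevant
Position 5: relevant, P@5 = 3/5 = 3/5
Position 6: relevant, P@6 = 4/6 = 2/3
Position 7: relevant, P@7 = 5/7 = 5/7
Position 8: not relevant
Position 9: not relevant
Position 10: relevant, P@10 = 6/10 = 3/5
Position 11: not relevant
Sum of P@k = 1 + 2/3 + 3/5 + 2/3 + 5/7 + 3/5 = 446/105
AP = 446/105 / 6 = 223/315

223/315


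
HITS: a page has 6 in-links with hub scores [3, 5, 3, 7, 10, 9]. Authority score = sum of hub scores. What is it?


Authority = sum of hub scores of in-linkers
In-link 1: hub score = 3
In-link 2: hub score = 5
In-link 3: hub score = 3
In-link 4: hub score = 7
In-link 5: hub score = 10
In-link 6: hub score = 9
Authority = 3 + 5 + 3 + 7 + 10 + 9 = 37

37


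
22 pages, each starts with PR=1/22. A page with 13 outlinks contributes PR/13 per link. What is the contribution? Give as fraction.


Initial PR = 1/22 = 1/22
Outlinks = 13
Contribution per link = PR / outlinks
= 1/22 / 13
= 1/286

1/286


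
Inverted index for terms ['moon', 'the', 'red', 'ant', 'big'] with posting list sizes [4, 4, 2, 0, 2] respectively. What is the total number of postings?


Summing posting list sizes:
'moon': 4 postings
'the': 4 postings
'red': 2 postings
'ant': 0 postings
'big': 2 postings
Total = 4 + 4 + 2 + 0 + 2 = 12

12


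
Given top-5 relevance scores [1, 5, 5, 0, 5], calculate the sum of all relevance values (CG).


Cumulative Gain = sum of relevance scores
Position 1: rel=1, running sum=1
Position 2: rel=5, running sum=6
Position 3: rel=5, running sum=11
Position 4: rel=0, running sum=11
Position 5: rel=5, running sum=16
CG = 16

16


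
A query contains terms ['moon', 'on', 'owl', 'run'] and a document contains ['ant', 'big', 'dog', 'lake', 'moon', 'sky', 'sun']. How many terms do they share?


Query terms: ['moon', 'on', 'owl', 'run']
Document terms: ['ant', 'big', 'dog', 'lake', 'moon', 'sky', 'sun']
Common terms: ['moon']
Overlap count = 1

1


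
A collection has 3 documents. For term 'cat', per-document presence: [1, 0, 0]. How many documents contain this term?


Checking each document for 'cat':
Doc 1: present
Doc 2: absent
Doc 3: absent
df = sum of presences = 1 + 0 + 0 = 1

1


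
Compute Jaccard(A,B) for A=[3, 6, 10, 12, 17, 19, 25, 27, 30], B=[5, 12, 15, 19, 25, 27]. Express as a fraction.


A intersect B = [12, 19, 25, 27]
|A intersect B| = 4
A union B = [3, 5, 6, 10, 12, 15, 17, 19, 25, 27, 30]
|A union B| = 11
Jaccard = 4/11 = 4/11

4/11


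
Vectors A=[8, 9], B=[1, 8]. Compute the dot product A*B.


Dot product = sum of element-wise products
A[0]*B[0] = 8*1 = 8
A[1]*B[1] = 9*8 = 72
Sum = 8 + 72 = 80

80


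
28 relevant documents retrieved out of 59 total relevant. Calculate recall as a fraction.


Recall = retrieved_relevant / total_relevant
= 28 / 59
= 28 / (28 + 31)
= 28/59

28/59


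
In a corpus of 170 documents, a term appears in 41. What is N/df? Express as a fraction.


IDF ratio = N / df
= 170 / 41
= 170/41

170/41


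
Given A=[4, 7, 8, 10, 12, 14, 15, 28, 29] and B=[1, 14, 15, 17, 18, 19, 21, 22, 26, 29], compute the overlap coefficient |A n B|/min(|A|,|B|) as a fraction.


A intersect B = [14, 15, 29]
|A intersect B| = 3
min(|A|, |B|) = min(9, 10) = 9
Overlap = 3 / 9 = 1/3

1/3


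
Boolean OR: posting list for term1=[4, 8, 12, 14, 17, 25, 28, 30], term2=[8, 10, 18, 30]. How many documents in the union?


Boolean OR: find union of posting lists
term1 docs: [4, 8, 12, 14, 17, 25, 28, 30]
term2 docs: [8, 10, 18, 30]
Union: [4, 8, 10, 12, 14, 17, 18, 25, 28, 30]
|union| = 10

10


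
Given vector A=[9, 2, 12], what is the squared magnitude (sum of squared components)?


|A|^2 = sum of squared components
A[0]^2 = 9^2 = 81
A[1]^2 = 2^2 = 4
A[2]^2 = 12^2 = 144
Sum = 81 + 4 + 144 = 229

229


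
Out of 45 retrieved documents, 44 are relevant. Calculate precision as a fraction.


Precision = relevant_retrieved / total_retrieved
= 44 / 45
= 44 / (44 + 1)
= 44/45

44/45


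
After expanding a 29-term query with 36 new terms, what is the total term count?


Original terms: 29
Expansion terms: 36
Total = 29 + 36 = 65

65


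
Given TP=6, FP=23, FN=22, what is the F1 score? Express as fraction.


F1 = 2 * P * R / (P + R)
P = TP/(TP+FP) = 6/29 = 6/29
R = TP/(TP+FN) = 6/28 = 3/14
2 * P * R = 2 * 6/29 * 3/14 = 18/203
P + R = 6/29 + 3/14 = 171/406
F1 = 18/203 / 171/406 = 4/19

4/19


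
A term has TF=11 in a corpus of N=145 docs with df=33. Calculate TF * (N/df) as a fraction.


TF * (N/df)
= 11 * (145/33)
= 11 * 145/33
= 145/3

145/3


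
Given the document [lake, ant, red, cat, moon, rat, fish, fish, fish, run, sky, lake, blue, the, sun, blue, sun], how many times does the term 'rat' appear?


Document has 17 words
Scanning for 'rat':
Found at positions: [5]
Count = 1

1


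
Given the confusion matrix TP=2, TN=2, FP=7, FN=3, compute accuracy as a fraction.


Accuracy = (TP + TN) / (TP + TN + FP + FN)
TP + TN = 2 + 2 = 4
Total = 2 + 2 + 7 + 3 = 14
Accuracy = 4 / 14 = 2/7

2/7


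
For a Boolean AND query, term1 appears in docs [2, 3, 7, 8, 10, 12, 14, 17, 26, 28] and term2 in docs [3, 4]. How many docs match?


Boolean AND: find intersection of posting lists
term1 docs: [2, 3, 7, 8, 10, 12, 14, 17, 26, 28]
term2 docs: [3, 4]
Intersection: [3]
|intersection| = 1

1


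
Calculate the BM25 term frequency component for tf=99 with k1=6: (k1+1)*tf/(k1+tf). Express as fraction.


BM25 TF component = (k1+1)*tf / (k1+tf)
k1 = 6, tf = 99
Numerator = (6+1)*99 = 693
Denominator = 6 + 99 = 105
= 693/105 = 33/5

33/5


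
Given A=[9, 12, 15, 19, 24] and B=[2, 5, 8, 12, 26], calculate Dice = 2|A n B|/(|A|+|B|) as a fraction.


A intersect B = [12]
|A intersect B| = 1
|A| = 5, |B| = 5
Dice = 2*1 / (5+5)
= 2 / 10 = 1/5

1/5


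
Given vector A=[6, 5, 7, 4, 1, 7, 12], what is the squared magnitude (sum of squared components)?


|A|^2 = sum of squared components
A[0]^2 = 6^2 = 36
A[1]^2 = 5^2 = 25
A[2]^2 = 7^2 = 49
A[3]^2 = 4^2 = 16
A[4]^2 = 1^2 = 1
A[5]^2 = 7^2 = 49
A[6]^2 = 12^2 = 144
Sum = 36 + 25 + 49 + 16 + 1 + 49 + 144 = 320

320


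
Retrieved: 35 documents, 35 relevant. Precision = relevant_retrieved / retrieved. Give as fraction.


Precision = relevant_retrieved / total_retrieved
= 35 / 35
= 35 / (35 + 0)
= 1

1


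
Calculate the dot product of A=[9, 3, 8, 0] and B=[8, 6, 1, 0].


Dot product = sum of element-wise products
A[0]*B[0] = 9*8 = 72
A[1]*B[1] = 3*6 = 18
A[2]*B[2] = 8*1 = 8
A[3]*B[3] = 0*0 = 0
Sum = 72 + 18 + 8 + 0 = 98

98


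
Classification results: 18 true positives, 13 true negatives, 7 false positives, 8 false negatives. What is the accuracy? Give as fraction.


Accuracy = (TP + TN) / (TP + TN + FP + FN)
TP + TN = 18 + 13 = 31
Total = 18 + 13 + 7 + 8 = 46
Accuracy = 31 / 46 = 31/46

31/46


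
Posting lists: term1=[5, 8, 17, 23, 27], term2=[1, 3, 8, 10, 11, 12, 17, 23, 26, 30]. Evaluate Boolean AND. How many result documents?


Boolean AND: find intersection of posting lists
term1 docs: [5, 8, 17, 23, 27]
term2 docs: [1, 3, 8, 10, 11, 12, 17, 23, 26, 30]
Intersection: [8, 17, 23]
|intersection| = 3

3


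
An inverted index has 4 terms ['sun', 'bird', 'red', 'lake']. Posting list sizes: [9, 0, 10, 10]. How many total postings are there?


Summing posting list sizes:
'sun': 9 postings
'bird': 0 postings
'red': 10 postings
'lake': 10 postings
Total = 9 + 0 + 10 + 10 = 29

29


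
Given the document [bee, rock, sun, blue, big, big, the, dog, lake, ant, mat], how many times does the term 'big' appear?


Document has 11 words
Scanning for 'big':
Found at positions: [4, 5]
Count = 2

2


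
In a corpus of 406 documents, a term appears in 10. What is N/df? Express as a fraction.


IDF ratio = N / df
= 406 / 10
= 203/5

203/5


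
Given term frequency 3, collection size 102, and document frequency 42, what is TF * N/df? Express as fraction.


TF * (N/df)
= 3 * (102/42)
= 3 * 17/7
= 51/7

51/7


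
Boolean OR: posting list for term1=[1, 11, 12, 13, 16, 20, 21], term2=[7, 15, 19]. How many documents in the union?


Boolean OR: find union of posting lists
term1 docs: [1, 11, 12, 13, 16, 20, 21]
term2 docs: [7, 15, 19]
Union: [1, 7, 11, 12, 13, 15, 16, 19, 20, 21]
|union| = 10

10


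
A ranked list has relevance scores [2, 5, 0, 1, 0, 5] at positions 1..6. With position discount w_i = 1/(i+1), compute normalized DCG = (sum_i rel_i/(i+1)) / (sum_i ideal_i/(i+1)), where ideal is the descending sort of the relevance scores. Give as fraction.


Position discount weights w_i = 1/(i+1) for i=1..6:
Weights = [1/2, 1/3, 1/4, 1/5, 1/6, 1/7]
Actual relevance: [2, 5, 0, 1, 0, 5]
DCG = 2/2 + 5/3 + 0/4 + 1/5 + 0/6 + 5/7 = 376/105
Ideal relevance (sorted desc): [5, 5, 2, 1, 0, 0]
Ideal DCG = 5/2 + 5/3 + 2/4 + 1/5 + 0/6 + 0/7 = 73/15
nDCG = DCG / ideal_DCG = 376/105 / 73/15 = 376/511

376/511


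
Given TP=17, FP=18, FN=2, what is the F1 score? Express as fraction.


F1 = 2 * P * R / (P + R)
P = TP/(TP+FP) = 17/35 = 17/35
R = TP/(TP+FN) = 17/19 = 17/19
2 * P * R = 2 * 17/35 * 17/19 = 578/665
P + R = 17/35 + 17/19 = 918/665
F1 = 578/665 / 918/665 = 17/27

17/27


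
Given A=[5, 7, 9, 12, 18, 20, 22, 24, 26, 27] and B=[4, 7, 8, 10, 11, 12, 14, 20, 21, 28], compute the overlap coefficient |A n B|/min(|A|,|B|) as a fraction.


A intersect B = [7, 12, 20]
|A intersect B| = 3
min(|A|, |B|) = min(10, 10) = 10
Overlap = 3 / 10 = 3/10

3/10


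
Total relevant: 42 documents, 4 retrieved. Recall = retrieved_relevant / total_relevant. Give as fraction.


Recall = retrieved_relevant / total_relevant
= 4 / 42
= 4 / (4 + 38)
= 2/21

2/21


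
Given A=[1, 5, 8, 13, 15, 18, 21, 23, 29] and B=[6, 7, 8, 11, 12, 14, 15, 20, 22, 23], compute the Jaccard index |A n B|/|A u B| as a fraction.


A intersect B = [8, 15, 23]
|A intersect B| = 3
A union B = [1, 5, 6, 7, 8, 11, 12, 13, 14, 15, 18, 20, 21, 22, 23, 29]
|A union B| = 16
Jaccard = 3/16 = 3/16

3/16


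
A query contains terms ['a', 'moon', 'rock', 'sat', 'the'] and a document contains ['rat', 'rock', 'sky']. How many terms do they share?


Query terms: ['a', 'moon', 'rock', 'sat', 'the']
Document terms: ['rat', 'rock', 'sky']
Common terms: ['rock']
Overlap count = 1

1


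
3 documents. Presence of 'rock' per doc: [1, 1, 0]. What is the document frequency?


Checking each document for 'rock':
Doc 1: present
Doc 2: present
Doc 3: absent
df = sum of presences = 1 + 1 + 0 = 2

2


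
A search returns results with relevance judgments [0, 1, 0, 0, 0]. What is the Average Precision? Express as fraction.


Computing P@k for each relevant position:
Position 1: not relevant
Position 2: relevant, P@2 = 1/2 = 1/2
Position 3: not relevant
Position 4: not relevant
Position 5: not relevant
Sum of P@k = 1/2 = 1/2
AP = 1/2 / 1 = 1/2

1/2


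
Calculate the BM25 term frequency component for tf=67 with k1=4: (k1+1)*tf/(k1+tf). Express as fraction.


BM25 TF component = (k1+1)*tf / (k1+tf)
k1 = 4, tf = 67
Numerator = (4+1)*67 = 335
Denominator = 4 + 67 = 71
= 335/71 = 335/71

335/71


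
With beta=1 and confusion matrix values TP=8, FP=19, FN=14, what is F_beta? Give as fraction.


P = TP/(TP+FP) = 8/27 = 8/27
R = TP/(TP+FN) = 8/22 = 4/11
beta^2 = 1^2 = 1
(1 + beta^2) = 2
Numerator = (1+beta^2)*P*R = 64/297
Denominator = beta^2*P + R = 8/27 + 4/11 = 196/297
F_beta = 16/49

16/49


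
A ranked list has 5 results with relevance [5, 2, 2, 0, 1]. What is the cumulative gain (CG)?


Cumulative Gain = sum of relevance scores
Position 1: rel=5, running sum=5
Position 2: rel=2, running sum=7
Position 3: rel=2, running sum=9
Position 4: rel=0, running sum=9
Position 5: rel=1, running sum=10
CG = 10

10


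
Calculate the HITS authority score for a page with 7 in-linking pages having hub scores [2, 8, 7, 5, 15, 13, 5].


Authority = sum of hub scores of in-linkers
In-link 1: hub score = 2
In-link 2: hub score = 8
In-link 3: hub score = 7
In-link 4: hub score = 5
In-link 5: hub score = 15
In-link 6: hub score = 13
In-link 7: hub score = 5
Authority = 2 + 8 + 7 + 5 + 15 + 13 + 5 = 55

55


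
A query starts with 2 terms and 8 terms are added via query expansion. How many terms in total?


Original terms: 2
Expansion terms: 8
Total = 2 + 8 = 10

10


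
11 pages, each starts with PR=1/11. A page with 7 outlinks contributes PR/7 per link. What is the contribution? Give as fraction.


Initial PR = 1/11 = 1/11
Outlinks = 7
Contribution per link = PR / outlinks
= 1/11 / 7
= 1/77

1/77


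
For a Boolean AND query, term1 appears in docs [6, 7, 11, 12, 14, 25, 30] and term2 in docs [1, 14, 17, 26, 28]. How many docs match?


Boolean AND: find intersection of posting lists
term1 docs: [6, 7, 11, 12, 14, 25, 30]
term2 docs: [1, 14, 17, 26, 28]
Intersection: [14]
|intersection| = 1

1


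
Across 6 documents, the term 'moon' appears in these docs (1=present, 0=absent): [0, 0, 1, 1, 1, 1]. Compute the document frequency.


Checking each document for 'moon':
Doc 1: absent
Doc 2: absent
Doc 3: present
Doc 4: present
Doc 5: present
Doc 6: present
df = sum of presences = 0 + 0 + 1 + 1 + 1 + 1 = 4

4


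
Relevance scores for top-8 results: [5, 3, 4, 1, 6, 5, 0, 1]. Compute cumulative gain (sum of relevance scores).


Cumulative Gain = sum of relevance scores
Position 1: rel=5, running sum=5
Position 2: rel=3, running sum=8
Position 3: rel=4, running sum=12
Position 4: rel=1, running sum=13
Position 5: rel=6, running sum=19
Position 6: rel=5, running sum=24
Position 7: rel=0, running sum=24
Position 8: rel=1, running sum=25
CG = 25

25


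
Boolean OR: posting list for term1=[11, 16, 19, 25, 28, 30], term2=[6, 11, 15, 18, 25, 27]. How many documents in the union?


Boolean OR: find union of posting lists
term1 docs: [11, 16, 19, 25, 28, 30]
term2 docs: [6, 11, 15, 18, 25, 27]
Union: [6, 11, 15, 16, 18, 19, 25, 27, 28, 30]
|union| = 10

10


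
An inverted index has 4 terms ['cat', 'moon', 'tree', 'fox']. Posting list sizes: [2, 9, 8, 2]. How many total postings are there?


Summing posting list sizes:
'cat': 2 postings
'moon': 9 postings
'tree': 8 postings
'fox': 2 postings
Total = 2 + 9 + 8 + 2 = 21

21


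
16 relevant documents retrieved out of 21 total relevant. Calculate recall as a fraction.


Recall = retrieved_relevant / total_relevant
= 16 / 21
= 16 / (16 + 5)
= 16/21

16/21


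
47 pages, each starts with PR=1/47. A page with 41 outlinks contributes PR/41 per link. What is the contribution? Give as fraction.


Initial PR = 1/47 = 1/47
Outlinks = 41
Contribution per link = PR / outlinks
= 1/47 / 41
= 1/1927

1/1927


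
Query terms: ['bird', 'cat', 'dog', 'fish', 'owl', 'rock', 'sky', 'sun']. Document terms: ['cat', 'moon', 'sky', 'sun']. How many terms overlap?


Query terms: ['bird', 'cat', 'dog', 'fish', 'owl', 'rock', 'sky', 'sun']
Document terms: ['cat', 'moon', 'sky', 'sun']
Common terms: ['cat', 'sky', 'sun']
Overlap count = 3

3


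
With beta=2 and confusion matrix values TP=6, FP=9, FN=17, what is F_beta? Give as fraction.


P = TP/(TP+FP) = 6/15 = 2/5
R = TP/(TP+FN) = 6/23 = 6/23
beta^2 = 2^2 = 4
(1 + beta^2) = 5
Numerator = (1+beta^2)*P*R = 12/23
Denominator = beta^2*P + R = 8/5 + 6/23 = 214/115
F_beta = 30/107

30/107


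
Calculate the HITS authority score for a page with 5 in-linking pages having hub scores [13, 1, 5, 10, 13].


Authority = sum of hub scores of in-linkers
In-link 1: hub score = 13
In-link 2: hub score = 1
In-link 3: hub score = 5
In-link 4: hub score = 10
In-link 5: hub score = 13
Authority = 13 + 1 + 5 + 10 + 13 = 42

42


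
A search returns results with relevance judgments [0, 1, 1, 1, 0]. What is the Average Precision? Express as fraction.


Computing P@k for each relevant position:
Position 1: not relevant
Position 2: relevant, P@2 = 1/2 = 1/2
Position 3: relevant, P@3 = 2/3 = 2/3
Position 4: relevant, P@4 = 3/4 = 3/4
Position 5: not relevant
Sum of P@k = 1/2 + 2/3 + 3/4 = 23/12
AP = 23/12 / 3 = 23/36

23/36


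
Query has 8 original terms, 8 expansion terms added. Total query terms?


Original terms: 8
Expansion terms: 8
Total = 8 + 8 = 16

16


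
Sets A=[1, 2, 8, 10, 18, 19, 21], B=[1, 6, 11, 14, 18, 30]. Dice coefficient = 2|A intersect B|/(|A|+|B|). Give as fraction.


A intersect B = [1, 18]
|A intersect B| = 2
|A| = 7, |B| = 6
Dice = 2*2 / (7+6)
= 4 / 13 = 4/13

4/13


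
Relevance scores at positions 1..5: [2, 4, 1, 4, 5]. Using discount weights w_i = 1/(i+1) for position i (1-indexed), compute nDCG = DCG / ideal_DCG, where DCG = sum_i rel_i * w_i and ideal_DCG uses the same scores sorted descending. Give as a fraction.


Position discount weights w_i = 1/(i+1) for i=1..5:
Weights = [1/2, 1/3, 1/4, 1/5, 1/6]
Actual relevance: [2, 4, 1, 4, 5]
DCG = 2/2 + 4/3 + 1/4 + 4/5 + 5/6 = 253/60
Ideal relevance (sorted desc): [5, 4, 4, 2, 1]
Ideal DCG = 5/2 + 4/3 + 4/4 + 2/5 + 1/6 = 27/5
nDCG = DCG / ideal_DCG = 253/60 / 27/5 = 253/324

253/324


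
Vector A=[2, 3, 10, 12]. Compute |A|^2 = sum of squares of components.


|A|^2 = sum of squared components
A[0]^2 = 2^2 = 4
A[1]^2 = 3^2 = 9
A[2]^2 = 10^2 = 100
A[3]^2 = 12^2 = 144
Sum = 4 + 9 + 100 + 144 = 257

257


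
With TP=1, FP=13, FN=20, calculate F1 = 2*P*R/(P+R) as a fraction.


F1 = 2 * P * R / (P + R)
P = TP/(TP+FP) = 1/14 = 1/14
R = TP/(TP+FN) = 1/21 = 1/21
2 * P * R = 2 * 1/14 * 1/21 = 1/147
P + R = 1/14 + 1/21 = 5/42
F1 = 1/147 / 5/42 = 2/35

2/35


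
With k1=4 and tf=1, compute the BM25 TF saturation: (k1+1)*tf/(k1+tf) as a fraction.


BM25 TF component = (k1+1)*tf / (k1+tf)
k1 = 4, tf = 1
Numerator = (4+1)*1 = 5
Denominator = 4 + 1 = 5
= 5/5 = 1

1


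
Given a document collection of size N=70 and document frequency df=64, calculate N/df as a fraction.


IDF ratio = N / df
= 70 / 64
= 35/32

35/32


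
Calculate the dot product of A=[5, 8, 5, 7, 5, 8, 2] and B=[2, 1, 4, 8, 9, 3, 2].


Dot product = sum of element-wise products
A[0]*B[0] = 5*2 = 10
A[1]*B[1] = 8*1 = 8
A[2]*B[2] = 5*4 = 20
A[3]*B[3] = 7*8 = 56
A[4]*B[4] = 5*9 = 45
A[5]*B[5] = 8*3 = 24
A[6]*B[6] = 2*2 = 4
Sum = 10 + 8 + 20 + 56 + 45 + 24 + 4 = 167

167


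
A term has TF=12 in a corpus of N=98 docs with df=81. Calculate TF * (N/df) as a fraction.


TF * (N/df)
= 12 * (98/81)
= 12 * 98/81
= 392/27

392/27


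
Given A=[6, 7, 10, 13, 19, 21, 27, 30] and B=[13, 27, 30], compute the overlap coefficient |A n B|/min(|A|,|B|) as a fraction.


A intersect B = [13, 27, 30]
|A intersect B| = 3
min(|A|, |B|) = min(8, 3) = 3
Overlap = 3 / 3 = 1

1


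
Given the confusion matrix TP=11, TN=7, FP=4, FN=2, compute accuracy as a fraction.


Accuracy = (TP + TN) / (TP + TN + FP + FN)
TP + TN = 11 + 7 = 18
Total = 11 + 7 + 4 + 2 = 24
Accuracy = 18 / 24 = 3/4

3/4


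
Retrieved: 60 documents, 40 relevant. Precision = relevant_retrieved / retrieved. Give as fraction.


Precision = relevant_retrieved / total_retrieved
= 40 / 60
= 40 / (40 + 20)
= 2/3

2/3


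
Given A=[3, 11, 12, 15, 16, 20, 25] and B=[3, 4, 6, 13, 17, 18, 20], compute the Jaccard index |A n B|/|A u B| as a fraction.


A intersect B = [3, 20]
|A intersect B| = 2
A union B = [3, 4, 6, 11, 12, 13, 15, 16, 17, 18, 20, 25]
|A union B| = 12
Jaccard = 2/12 = 1/6

1/6


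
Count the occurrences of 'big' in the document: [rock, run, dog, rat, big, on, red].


Document has 7 words
Scanning for 'big':
Found at positions: [4]
Count = 1

1


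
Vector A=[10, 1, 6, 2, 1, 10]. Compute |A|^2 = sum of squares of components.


|A|^2 = sum of squared components
A[0]^2 = 10^2 = 100
A[1]^2 = 1^2 = 1
A[2]^2 = 6^2 = 36
A[3]^2 = 2^2 = 4
A[4]^2 = 1^2 = 1
A[5]^2 = 10^2 = 100
Sum = 100 + 1 + 36 + 4 + 1 + 100 = 242

242


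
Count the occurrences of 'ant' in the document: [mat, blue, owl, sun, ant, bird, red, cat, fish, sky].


Document has 10 words
Scanning for 'ant':
Found at positions: [4]
Count = 1

1
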